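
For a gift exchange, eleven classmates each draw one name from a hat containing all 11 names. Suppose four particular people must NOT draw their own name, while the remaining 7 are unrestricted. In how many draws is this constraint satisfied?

Inclusion-exclusion on the 4 forbidden self-matches:
Σ_{j=0}^{4} (-1)^j C(4,j)(11-j)!
= C(4,0)·11! - C(4,1)·10! + C(4,2)·9! - C(4,3)·8! + C(4,4)·7!
= 39916800 - 14515200 + 2177280 - 161280 + 5040
= 27422640

27422640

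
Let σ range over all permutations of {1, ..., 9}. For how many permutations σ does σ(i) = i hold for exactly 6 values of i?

168

Choose which 6 of the 9 are fixed: C(9,6) = 84.
The remaining 3 must be deranged: !3 = 2.
Total: 84 × 2 = 168.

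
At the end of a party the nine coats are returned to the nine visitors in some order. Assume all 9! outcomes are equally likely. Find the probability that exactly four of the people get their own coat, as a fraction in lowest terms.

11/720

Favorable outcomes: C(9,4)·!5 = 126·44 = 5544.
Total outcomes: 9! = 362880.
Probability = 5544/362880 = 11/720.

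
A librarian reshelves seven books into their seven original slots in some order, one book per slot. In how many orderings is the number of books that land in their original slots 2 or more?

Sum C(7,i)·!(7-i) for i = 2..7:
  i=2: C(7,2)·!5 = 21·44 = 924
  i=3: C(7,3)·!4 = 35·9 = 315
  i=4: C(7,4)·!3 = 35·2 = 70
  i=5: C(7,5)·!2 = 21·1 = 21
  i=6: C(7,6)·!1 = 7·0 = 0
  i=7: C(7,7)·!0 = 1·1 = 1
Total = 1331.

1331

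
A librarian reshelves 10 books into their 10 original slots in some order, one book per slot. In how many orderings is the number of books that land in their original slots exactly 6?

1890

Pick the 6 fixed positions: C(10,6) = 210 ways.
The remaining 4 must be deranged: !4 = 9.
Total: 210 × 9 = 1890.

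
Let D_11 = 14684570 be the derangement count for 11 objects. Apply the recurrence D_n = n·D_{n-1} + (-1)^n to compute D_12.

D_12 = 12·14684570 + 1 = 176214841.

176214841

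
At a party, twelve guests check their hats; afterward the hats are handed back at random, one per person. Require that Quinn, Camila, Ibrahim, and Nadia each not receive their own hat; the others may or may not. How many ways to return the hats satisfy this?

Let A_j be the event that the j-th constrained one is fixed. By inclusion-exclusion over the 4 events:
Σ_{j=0}^{4} (-1)^j C(4,j)(12-j)!
= C(4,0)·12! - C(4,1)·11! + C(4,2)·10! - C(4,3)·9! + C(4,4)·8!
= 479001600 - 159667200 + 21772800 - 1451520 + 40320
= 339696000

339696000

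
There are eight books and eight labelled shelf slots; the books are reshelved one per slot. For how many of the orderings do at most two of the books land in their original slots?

37085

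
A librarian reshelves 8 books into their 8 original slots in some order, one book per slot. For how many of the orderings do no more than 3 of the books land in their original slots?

39549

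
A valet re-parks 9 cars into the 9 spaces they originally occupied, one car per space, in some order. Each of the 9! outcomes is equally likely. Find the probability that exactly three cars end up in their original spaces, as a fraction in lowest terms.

53/864

Favorable outcomes: C(9,3)·!6 = 84·265 = 22260.
Total outcomes: 9! = 362880.
Probability = 22260/362880 = 53/864.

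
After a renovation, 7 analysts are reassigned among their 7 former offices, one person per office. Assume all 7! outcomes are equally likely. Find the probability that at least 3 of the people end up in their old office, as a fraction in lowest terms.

407/5040

Favorable outcomes: Σ_{i≥3} C(7,i)·!(7-i) = 35·9 + 35·2 + 21·1 + 7·0 + 1·1 = 407.
Total outcomes: 7! = 5040.
Probability = 407/5040 = 407/5040.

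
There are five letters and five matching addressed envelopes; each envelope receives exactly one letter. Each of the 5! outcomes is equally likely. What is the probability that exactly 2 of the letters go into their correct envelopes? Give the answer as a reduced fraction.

Favorable outcomes: C(5,2)·!3 = 10·2 = 20.
Total outcomes: 5! = 120.
Probability = 20/120 = 1/6.

1/6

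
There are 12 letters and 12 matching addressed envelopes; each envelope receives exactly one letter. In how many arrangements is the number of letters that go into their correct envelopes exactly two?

Choose which 2 of the 12 are fixed: C(12,2) = 66.
The remaining 10 must be deranged: !10 = 1334961.
Total: 66 × 1334961 = 88107426.

88107426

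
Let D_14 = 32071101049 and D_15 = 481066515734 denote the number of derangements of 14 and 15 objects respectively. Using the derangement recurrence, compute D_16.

D_16 = (16-1)·(D_15 + D_14) = 15·(481066515734 + 32071101049) = 15·513137616783 = 7697064251745.

7697064251745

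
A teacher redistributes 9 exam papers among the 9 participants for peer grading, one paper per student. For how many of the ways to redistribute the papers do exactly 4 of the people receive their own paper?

5544

Choose which 4 of the 9 are fixed: C(9,4) = 126.
The remaining 5 must be deranged: !5 = 44.
Total: 126 × 44 = 5544.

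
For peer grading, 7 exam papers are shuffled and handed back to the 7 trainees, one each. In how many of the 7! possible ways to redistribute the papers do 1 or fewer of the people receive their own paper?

3709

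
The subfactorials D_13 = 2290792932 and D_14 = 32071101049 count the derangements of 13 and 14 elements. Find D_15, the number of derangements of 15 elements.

D_15 = (15-1)·(D_14 + D_13) = 14·(32071101049 + 2290792932) = 14·34361893981 = 481066515734.

481066515734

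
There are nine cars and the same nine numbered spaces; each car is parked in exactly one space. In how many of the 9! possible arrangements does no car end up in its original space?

Recurrence: !9 = 8·(!8 + !7).
!9 = 8·(14833 + 1854) = 8·16687 = 133496

133496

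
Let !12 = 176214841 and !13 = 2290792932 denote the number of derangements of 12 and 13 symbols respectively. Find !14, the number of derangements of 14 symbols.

!14 = (14-1)·(!13 + !12) = 13·(2290792932 + 176214841) = 13·2467007773 = 32071101049.

32071101049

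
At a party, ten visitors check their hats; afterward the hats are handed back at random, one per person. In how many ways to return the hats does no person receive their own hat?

1334961

Use !n = (n-1)(!(n-1) + !(n-2)).
!10 = 9·(133496 + 14833) = 9·148329 = 1334961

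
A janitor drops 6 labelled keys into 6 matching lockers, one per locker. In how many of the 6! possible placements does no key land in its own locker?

265

Use !n = (n-1)(!(n-1) + !(n-2)).
!6 = 5·(44 + 9) = 5·53 = 265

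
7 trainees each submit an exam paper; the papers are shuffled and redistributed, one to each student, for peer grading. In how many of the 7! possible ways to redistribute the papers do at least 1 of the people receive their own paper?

# with exactly i fixed is C(7,i)·!(7-i); sum over i=1..7:
  i=1: C(7,1)·!6 = 7·265 = 1855
  i=2: C(7,2)·!5 = 21·44 = 924
  i=3: C(7,3)·!4 = 35·9 = 315
  i=4: C(7,4)·!3 = 35·2 = 70
  i=5: C(7,5)·!2 = 21·1 = 21
  i=6: C(7,6)·!1 = 7·0 = 0
  i=7: C(7,7)·!0 = 1·1 = 1
Total = 3186.

3186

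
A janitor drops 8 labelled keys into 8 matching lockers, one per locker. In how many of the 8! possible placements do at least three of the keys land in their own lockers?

# with exactly i fixed is C(8,i)·!(8-i); sum over i=3..8:
  i=3: C(8,3)·!5 = 56·44 = 2464
  i=4: C(8,4)·!4 = 70·9 = 630
  i=5: C(8,5)·!3 = 56·2 = 112
  i=6: C(8,6)·!2 = 28·1 = 28
  i=7: C(8,7)·!1 = 8·0 = 0
  i=8: C(8,8)·!0 = 1·1 = 1
Total = 3235.

3235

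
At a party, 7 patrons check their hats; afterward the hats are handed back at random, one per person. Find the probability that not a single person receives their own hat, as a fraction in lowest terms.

103/280

Favorable outcomes: !7 = 1854.
Total outcomes: 7! = 5040.
Probability = 1854/5040 = 103/280.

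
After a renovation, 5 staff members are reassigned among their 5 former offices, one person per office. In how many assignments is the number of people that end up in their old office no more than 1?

Sum C(5,i)·!(5-i) for i = 0..1:
  i=0: C(5,0)·!5 = 1·44 = 44
  i=1: C(5,1)·!4 = 5·9 = 45
Total = 89.

89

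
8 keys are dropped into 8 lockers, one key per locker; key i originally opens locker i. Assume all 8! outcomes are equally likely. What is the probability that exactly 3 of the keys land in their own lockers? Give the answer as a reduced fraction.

Favorable outcomes: C(8,3)·!5 = 56·44 = 2464.
Total outcomes: 8! = 40320.
Probability = 2464/40320 = 11/180.

11/180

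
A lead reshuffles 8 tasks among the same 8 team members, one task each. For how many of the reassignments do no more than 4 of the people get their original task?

40179

Sum C(8,i)·!(8-i) for i = 0..4:
  i=0: C(8,0)·!8 = 1·14833 = 14833
  i=1: C(8,1)·!7 = 8·1854 = 14832
  i=2: C(8,2)·!6 = 28·265 = 7420
  i=3: C(8,3)·!5 = 56·44 = 2464
  i=4: C(8,4)·!4 = 70·9 = 630
Total = 40179.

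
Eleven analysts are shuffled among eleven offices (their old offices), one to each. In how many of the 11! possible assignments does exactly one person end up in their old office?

Choose which one of the 11 is fixed: C(11,1) = 11.
The other 10 form a derangement: !10 = 1334961.
Total: 11 × 1334961 = 14684571.

14684571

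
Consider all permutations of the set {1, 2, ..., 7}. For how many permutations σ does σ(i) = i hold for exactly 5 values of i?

Choose which 5 of the 7 are fixed: C(7,5) = 21.
The remaining 2 must be deranged: !2 = 1.
Total: 21 × 1 = 21.

21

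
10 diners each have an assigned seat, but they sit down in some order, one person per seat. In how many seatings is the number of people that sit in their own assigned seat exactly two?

667485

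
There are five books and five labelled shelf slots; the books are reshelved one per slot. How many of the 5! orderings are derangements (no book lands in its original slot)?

44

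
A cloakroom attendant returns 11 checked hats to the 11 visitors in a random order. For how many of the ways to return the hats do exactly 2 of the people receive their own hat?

7342280

Choose which 2 of the 11 are fixed: C(11,2) = 55.
The remaining 9 must be deranged: !9 = 133496.
Total: 55 × 133496 = 7342280.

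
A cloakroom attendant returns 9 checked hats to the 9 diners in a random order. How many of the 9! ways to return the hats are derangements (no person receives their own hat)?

133496

Use !n = n·!(n-1) + (-1)^n.
!9 = 9·14833 - 1 = 133496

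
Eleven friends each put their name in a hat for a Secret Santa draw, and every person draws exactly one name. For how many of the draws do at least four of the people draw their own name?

757934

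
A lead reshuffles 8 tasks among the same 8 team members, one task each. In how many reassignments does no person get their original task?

14833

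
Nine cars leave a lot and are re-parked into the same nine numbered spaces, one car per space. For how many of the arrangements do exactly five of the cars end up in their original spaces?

1134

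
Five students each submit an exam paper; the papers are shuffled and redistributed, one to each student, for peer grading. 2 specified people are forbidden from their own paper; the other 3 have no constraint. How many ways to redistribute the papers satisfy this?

78

Inclusion-exclusion on the 2 forbidden self-matches:
Σ_{j=0}^{2} (-1)^j C(2,j)(5-j)!
= C(2,0)·5! - C(2,1)·4! + C(2,2)·3!
= 120 - 48 + 6
= 78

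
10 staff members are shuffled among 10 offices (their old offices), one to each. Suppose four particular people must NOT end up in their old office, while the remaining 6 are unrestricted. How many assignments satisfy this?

Inclusion-exclusion on the 4 forbidden self-matches:
Σ_{j=0}^{4} (-1)^j C(4,j)(10-j)!
= C(4,0)·10! - C(4,1)·9! + C(4,2)·8! - C(4,3)·7! + C(4,4)·6!
= 3628800 - 1451520 + 241920 - 20160 + 720
= 2399760

2399760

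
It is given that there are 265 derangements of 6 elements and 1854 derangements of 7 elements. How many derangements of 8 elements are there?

!8 = (8-1)·(!7 + !6) = 7·(1854 + 265) = 7·2119 = 14833.

14833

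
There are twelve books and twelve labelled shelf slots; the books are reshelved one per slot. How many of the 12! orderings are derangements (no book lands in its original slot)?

Recurrence: !12 = 12·!11 + (-1)^12.
!12 = 12·14684570 + 1 = 176214841

176214841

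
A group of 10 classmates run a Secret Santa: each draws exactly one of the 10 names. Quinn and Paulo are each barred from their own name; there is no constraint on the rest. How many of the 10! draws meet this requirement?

2943360

Inclusion-exclusion on the 2 forbidden self-matches:
Σ_{j=0}^{2} (-1)^j C(2,j)(10-j)!
= C(2,0)·10! - C(2,1)·9! + C(2,2)·8!
= 3628800 - 725760 + 40320
= 2943360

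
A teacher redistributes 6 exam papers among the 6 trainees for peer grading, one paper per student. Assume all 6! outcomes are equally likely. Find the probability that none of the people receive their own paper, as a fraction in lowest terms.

53/144

Favorable outcomes: !6 = 265.
Total outcomes: 6! = 720.
Probability = 265/720 = 53/144.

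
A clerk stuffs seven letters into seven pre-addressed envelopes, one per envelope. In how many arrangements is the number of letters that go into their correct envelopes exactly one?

1855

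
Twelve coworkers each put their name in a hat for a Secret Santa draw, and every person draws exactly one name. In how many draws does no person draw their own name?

!12 = 12! · Σ_{k=0}^{12} (-1)^k/k!
= 12! - 12!/1! + 12!/2! - 12!/3! + 12!/4! - 12!/5! + 12!/6! - 12!/7! + 12!/8! - 12!/9! + 12!/10! - 12!/11! + 12!/12!
= 479001600 - 479001600 + 239500800 - 79833600 + 19958400 - 3991680 + 665280 - 95040 + 11880 - 1320 + 132 - 12 + 1
= 176214841

176214841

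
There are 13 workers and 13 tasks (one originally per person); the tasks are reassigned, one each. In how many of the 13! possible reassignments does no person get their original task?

2290792932

The number of derangements of 13 is !13 = Σ_{k=0}^{13} (-1)^k·13!/k!
= 13! - 13!/1! + 13!/2! - 13!/3! + 13!/4! - 13!/5! + 13!/6! - 13!/7! + 13!/8! - 13!/9! + 13!/10! - 13!/11! + 13!/12! - 13!/13!
= 6227020800 - 6227020800 + 3113510400 - 1037836800 + 259459200 - 51891840 + 8648640 - 1235520 + 154440 - 17160 + 1716 - 156 + 13 - 1
= 2290792932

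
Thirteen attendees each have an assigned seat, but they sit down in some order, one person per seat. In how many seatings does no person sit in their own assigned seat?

2290792932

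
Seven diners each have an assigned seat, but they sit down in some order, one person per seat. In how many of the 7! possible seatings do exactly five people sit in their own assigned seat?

Pick the 5 fixed positions: C(7,5) = 21 ways.
The remaining 2 must be deranged: !2 = 1.
Total: 21 × 1 = 21.

21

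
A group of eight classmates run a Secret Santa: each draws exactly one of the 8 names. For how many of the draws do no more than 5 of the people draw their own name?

40291

Sum C(8,i)·!(8-i) for i = 0..5:
  i=0: C(8,0)·!8 = 1·14833 = 14833
  i=1: C(8,1)·!7 = 8·1854 = 14832
  i=2: C(8,2)·!6 = 28·265 = 7420
  i=3: C(8,3)·!5 = 56·44 = 2464
  i=4: C(8,4)·!4 = 70·9 = 630
  i=5: C(8,5)·!3 = 56·2 = 112
Total = 40291.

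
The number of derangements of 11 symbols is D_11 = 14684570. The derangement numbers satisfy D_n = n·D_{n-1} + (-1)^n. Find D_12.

176214841

D_12 = 12·14684570 + 1 = 176214841.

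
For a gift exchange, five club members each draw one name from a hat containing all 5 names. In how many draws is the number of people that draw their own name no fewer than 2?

31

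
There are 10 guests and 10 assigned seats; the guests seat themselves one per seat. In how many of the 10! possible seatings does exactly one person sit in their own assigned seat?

1334960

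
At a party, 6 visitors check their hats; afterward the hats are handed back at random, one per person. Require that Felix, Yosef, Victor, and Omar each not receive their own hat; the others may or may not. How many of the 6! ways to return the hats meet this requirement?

362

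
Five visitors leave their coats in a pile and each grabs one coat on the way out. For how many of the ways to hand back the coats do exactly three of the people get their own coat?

Choose which 3 of the 5 are fixed: C(5,3) = 10.
The remaining 2 must be deranged: !2 = 1.
Total: 10 × 1 = 10.

10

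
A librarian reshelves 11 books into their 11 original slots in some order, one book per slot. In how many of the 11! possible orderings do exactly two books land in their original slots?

7342280

Choose which 2 of the 11 are fixed: C(11,2) = 55.
The other 9 form a derangement: !9 = 133496.
Total: 55 × 133496 = 7342280.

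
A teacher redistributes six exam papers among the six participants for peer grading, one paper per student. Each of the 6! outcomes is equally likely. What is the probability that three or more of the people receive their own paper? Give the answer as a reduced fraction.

Favorable outcomes: Σ_{i≥3} C(6,i)·!(6-i) = 20·2 + 15·1 + 6·0 + 1·1 = 56.
Total outcomes: 6! = 720.
Probability = 56/720 = 7/90.

7/90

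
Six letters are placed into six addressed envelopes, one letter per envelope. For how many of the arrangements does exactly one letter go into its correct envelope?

264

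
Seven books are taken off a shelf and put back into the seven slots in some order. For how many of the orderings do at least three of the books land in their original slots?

407

# with exactly i fixed is C(7,i)·!(7-i); sum over i=3..7:
  i=3: C(7,3)·!4 = 35·9 = 315
  i=4: C(7,4)·!3 = 35·2 = 70
  i=5: C(7,5)·!2 = 21·1 = 21
  i=6: C(7,6)·!1 = 7·0 = 0
  i=7: C(7,7)·!0 = 1·1 = 1
Total = 407.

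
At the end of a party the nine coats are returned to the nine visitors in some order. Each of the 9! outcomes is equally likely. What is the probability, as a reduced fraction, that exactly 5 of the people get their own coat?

1/320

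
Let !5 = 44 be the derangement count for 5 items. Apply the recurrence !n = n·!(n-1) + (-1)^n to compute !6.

265

!6 = 6·44 + 1 = 265.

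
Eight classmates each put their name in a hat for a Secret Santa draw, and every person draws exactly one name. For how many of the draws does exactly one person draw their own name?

14832

Pick the single fixed position: C(8,1) = 8 ways.
The remaining 7 must be deranged: !7 = 1854.
Total: 8 × 1854 = 14832.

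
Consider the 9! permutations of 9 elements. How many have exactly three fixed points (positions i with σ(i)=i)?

22260

Pick the 3 fixed positions: C(9,3) = 84 ways.
The other 6 form a derangement: !6 = 265.
Total: 84 × 265 = 22260.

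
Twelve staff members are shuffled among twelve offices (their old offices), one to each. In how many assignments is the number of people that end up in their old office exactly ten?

Pick the 10 fixed positions: C(12,10) = 66 ways.
The other 2 form a derangement: !2 = 1.
Total: 66 × 1 = 66.

66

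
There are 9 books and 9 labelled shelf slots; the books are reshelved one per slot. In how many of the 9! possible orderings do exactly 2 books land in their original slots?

66744

Pick the 2 fixed positions: C(9,2) = 36 ways.
The remaining 7 must be deranged: !7 = 1854.
Total: 36 × 1854 = 66744.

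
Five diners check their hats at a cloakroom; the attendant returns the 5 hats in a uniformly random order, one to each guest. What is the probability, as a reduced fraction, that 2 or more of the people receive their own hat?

Favorable outcomes: Σ_{i≥2} C(5,i)·!(5-i) = 10·2 + 10·1 + 5·0 + 1·1 = 31.
Total outcomes: 5! = 120.
Probability = 31/120 = 31/120.

31/120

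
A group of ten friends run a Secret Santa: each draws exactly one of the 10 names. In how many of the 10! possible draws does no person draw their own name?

!10 = 10! · Σ_{k=0}^{10} (-1)^k/k!
= 10! - 10!/1! + 10!/2! - 10!/3! + 10!/4! - 10!/5! + 10!/6! - 10!/7! + 10!/8! - 10!/9! + 10!/10!
= 3628800 - 3628800 + 1814400 - 604800 + 151200 - 30240 + 5040 - 720 + 90 - 10 + 1
= 1334961

1334961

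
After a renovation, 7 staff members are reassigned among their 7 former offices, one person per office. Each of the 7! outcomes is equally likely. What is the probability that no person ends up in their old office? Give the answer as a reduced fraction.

Favorable outcomes: !7 = 1854.
Total outcomes: 7! = 5040.
Probability = 1854/5040 = 103/280.

103/280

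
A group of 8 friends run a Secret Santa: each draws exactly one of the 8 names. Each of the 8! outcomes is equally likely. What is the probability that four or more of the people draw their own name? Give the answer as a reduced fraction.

257/13440

Favorable outcomes: Σ_{i≥4} C(8,i)·!(8-i) = 70·9 + 56·2 + 28·1 + 8·0 + 1·1 = 771.
Total outcomes: 8! = 40320.
Probability = 771/40320 = 257/13440.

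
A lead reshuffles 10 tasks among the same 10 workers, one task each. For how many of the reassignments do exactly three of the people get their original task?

222480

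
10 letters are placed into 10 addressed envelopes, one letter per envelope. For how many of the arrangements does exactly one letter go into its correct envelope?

Pick the single fixed position: C(10,1) = 10 ways.
The other 9 form a derangement: !9 = 133496.
Total: 10 × 133496 = 1334960.

1334960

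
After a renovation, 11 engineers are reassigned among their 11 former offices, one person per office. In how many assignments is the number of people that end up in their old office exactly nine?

55

Pick the 9 fixed positions: C(11,9) = 55 ways.
The remaining 2 must be deranged: !2 = 1.
Total: 55 × 1 = 55.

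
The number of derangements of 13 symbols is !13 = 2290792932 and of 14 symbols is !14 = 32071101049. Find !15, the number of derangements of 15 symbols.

!15 = (15-1)·(!14 + !13) = 14·(32071101049 + 2290792932) = 14·34361893981 = 481066515734.

481066515734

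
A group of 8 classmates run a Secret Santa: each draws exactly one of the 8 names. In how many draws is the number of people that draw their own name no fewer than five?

141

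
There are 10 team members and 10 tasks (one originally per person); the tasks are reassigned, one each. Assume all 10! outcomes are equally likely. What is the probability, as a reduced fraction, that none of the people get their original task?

Favorable outcomes: !10 = 1334961.
Total outcomes: 10! = 3628800.
Probability = 1334961/3628800 = 16481/44800.

16481/44800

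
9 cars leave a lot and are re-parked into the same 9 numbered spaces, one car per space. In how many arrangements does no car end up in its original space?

133496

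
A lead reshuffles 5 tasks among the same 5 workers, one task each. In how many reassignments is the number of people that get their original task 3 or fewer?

119

# with exactly i fixed is C(5,i)·!(5-i); sum over i=0..3:
  i=0: C(5,0)·!5 = 1·44 = 44
  i=1: C(5,1)·!4 = 5·9 = 45
  i=2: C(5,2)·!3 = 10·2 = 20
  i=3: C(5,3)·!2 = 10·1 = 10
Total = 119.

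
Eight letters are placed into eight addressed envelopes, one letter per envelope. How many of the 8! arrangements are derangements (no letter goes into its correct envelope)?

14833

The number of derangements of 8 is !8 = Σ_{k=0}^{8} (-1)^k·8!/k!
= 8! - 8!/1! + 8!/2! - 8!/3! + 8!/4! - 8!/5! + 8!/6! - 8!/7! + 8!/8!
= 40320 - 40320 + 20160 - 6720 + 1680 - 336 + 56 - 8 + 1
= 14833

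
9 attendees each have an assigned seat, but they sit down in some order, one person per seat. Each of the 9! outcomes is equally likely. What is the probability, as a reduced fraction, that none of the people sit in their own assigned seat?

16687/45360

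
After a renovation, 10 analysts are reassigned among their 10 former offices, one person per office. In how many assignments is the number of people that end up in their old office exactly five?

Pick the 5 fixed positions: C(10,5) = 252 ways.
The remaining 5 must be deranged: !5 = 44.
Total: 252 × 44 = 11088.

11088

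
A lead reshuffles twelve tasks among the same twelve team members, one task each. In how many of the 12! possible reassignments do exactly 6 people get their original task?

244860

Pick the 6 fixed positions: C(12,6) = 924 ways.
The other 6 form a derangement: !6 = 265.
Total: 924 × 265 = 244860.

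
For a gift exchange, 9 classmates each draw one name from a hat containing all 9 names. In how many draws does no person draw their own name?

133496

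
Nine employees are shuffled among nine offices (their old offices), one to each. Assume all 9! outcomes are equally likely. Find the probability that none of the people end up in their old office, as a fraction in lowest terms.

16687/45360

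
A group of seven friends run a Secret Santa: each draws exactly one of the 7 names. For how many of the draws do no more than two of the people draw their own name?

Sum C(7,i)·!(7-i) for i = 0..2:
  i=0: C(7,0)·!7 = 1·1854 = 1854
  i=1: C(7,1)·!6 = 7·265 = 1855
  i=2: C(7,2)·!5 = 21·44 = 924
Total = 4633.

4633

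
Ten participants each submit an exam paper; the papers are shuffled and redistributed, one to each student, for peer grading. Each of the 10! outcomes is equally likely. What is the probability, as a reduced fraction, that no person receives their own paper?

16481/44800

Favorable outcomes: !10 = 1334961.
Total outcomes: 10! = 3628800.
Probability = 1334961/3628800 = 16481/44800.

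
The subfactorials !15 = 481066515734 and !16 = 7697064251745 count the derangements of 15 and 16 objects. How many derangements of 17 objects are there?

!17 = (17-1)·(!16 + !15) = 16·(7697064251745 + 481066515734) = 16·8178130767479 = 130850092279664.

130850092279664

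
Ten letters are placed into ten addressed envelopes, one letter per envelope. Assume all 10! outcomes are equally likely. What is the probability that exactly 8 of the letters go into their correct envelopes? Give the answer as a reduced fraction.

Favorable outcomes: C(10,8)·!2 = 45·1 = 45.
Total outcomes: 10! = 3628800.
Probability = 45/3628800 = 1/80640.

1/80640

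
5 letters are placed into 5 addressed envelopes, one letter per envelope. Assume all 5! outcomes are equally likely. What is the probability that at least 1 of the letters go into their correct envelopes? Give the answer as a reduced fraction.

19/30

Favorable outcomes: Σ_{i≥1} C(5,i)·!(5-i) = 5·9 + 10·2 + 10·1 + 5·0 + 1·1 = 76.
Total outcomes: 5! = 120.
Probability = 76/120 = 19/30.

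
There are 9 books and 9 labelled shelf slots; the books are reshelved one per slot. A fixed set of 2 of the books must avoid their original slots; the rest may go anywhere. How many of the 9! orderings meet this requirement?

287280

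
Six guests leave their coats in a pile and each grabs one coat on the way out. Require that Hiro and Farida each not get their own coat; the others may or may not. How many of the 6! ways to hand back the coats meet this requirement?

504

Inclusion-exclusion on the 2 forbidden self-matches:
Σ_{j=0}^{2} (-1)^j C(2,j)(6-j)!
= C(2,0)·6! - C(2,1)·5! + C(2,2)·4!
= 720 - 240 + 24
= 504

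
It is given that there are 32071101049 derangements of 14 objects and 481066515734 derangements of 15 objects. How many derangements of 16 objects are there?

7697064251745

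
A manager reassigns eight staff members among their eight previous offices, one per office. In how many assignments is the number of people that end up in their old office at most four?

Sum C(8,i)·!(8-i) for i = 0..4:
  i=0: C(8,0)·!8 = 1·14833 = 14833
  i=1: C(8,1)·!7 = 8·1854 = 14832
  i=2: C(8,2)·!6 = 28·265 = 7420
  i=3: C(8,3)·!5 = 56·44 = 2464
  i=4: C(8,4)·!4 = 70·9 = 630
Total = 40179.

40179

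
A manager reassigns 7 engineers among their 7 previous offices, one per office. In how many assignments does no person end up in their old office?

Use !n = n·!(n-1) + (-1)^n.
!7 = 7·265 - 1 = 1854

1854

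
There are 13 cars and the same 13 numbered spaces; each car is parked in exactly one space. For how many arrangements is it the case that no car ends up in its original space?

2290792932

Recurrence: !13 = 12·(!12 + !11).
!13 = 12·(176214841 + 14684570) = 12·190899411 = 2290792932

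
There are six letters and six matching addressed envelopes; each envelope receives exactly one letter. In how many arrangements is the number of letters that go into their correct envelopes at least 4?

16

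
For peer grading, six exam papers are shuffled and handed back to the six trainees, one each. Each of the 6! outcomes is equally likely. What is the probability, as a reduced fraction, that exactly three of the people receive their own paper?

Favorable outcomes: C(6,3)·!3 = 20·2 = 40.
Total outcomes: 6! = 720.
Probability = 40/720 = 1/18.

1/18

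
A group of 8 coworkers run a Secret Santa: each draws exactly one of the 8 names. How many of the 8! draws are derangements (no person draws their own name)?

The subfactorial !8 = [8!/e] (nearest integer).
8! = 40320, and 40320/e ≈ 14832.90, so !8 = 14833.

14833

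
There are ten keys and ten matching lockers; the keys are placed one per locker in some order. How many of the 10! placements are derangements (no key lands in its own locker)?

The number of derangements of 10 is !10 = Σ_{k=0}^{10} (-1)^k·10!/k!
= 10! - 10!/1! + 10!/2! - 10!/3! + 10!/4! - 10!/5! + 10!/6! - 10!/7! + 10!/8! - 10!/9! + 10!/10!
= 3628800 - 3628800 + 1814400 - 604800 + 151200 - 30240 + 5040 - 720 + 90 - 10 + 1
= 1334961

1334961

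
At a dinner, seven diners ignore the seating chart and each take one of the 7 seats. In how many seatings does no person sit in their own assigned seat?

The number of derangements of 7 is !7 = Σ_{k=0}^{7} (-1)^k·7!/k!
= 7! - 7!/1! + 7!/2! - 7!/3! + 7!/4! - 7!/5! + 7!/6! - 7!/7!
= 5040 - 5040 + 2520 - 840 + 210 - 42 + 7 - 1
= 1854

1854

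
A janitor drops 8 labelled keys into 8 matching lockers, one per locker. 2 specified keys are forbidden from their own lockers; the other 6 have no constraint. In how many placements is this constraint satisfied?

30960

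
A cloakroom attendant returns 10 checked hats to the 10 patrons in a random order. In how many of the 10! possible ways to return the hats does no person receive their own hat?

1334961

Recurrence: !10 = 10·!9 + (-1)^10.
!10 = 10·133496 + 1 = 1334961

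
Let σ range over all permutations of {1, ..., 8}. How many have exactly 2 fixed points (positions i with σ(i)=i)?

Choose which 2 of the 8 are fixed: C(8,2) = 28.
The remaining 6 must be deranged: !6 = 265.
Total: 28 × 265 = 7420.

7420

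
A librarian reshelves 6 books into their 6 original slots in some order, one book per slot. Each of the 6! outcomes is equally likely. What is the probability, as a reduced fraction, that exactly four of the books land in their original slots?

1/48

Favorable outcomes: C(6,4)·!2 = 15·1 = 15.
Total outcomes: 6! = 720.
Probability = 15/720 = 1/48.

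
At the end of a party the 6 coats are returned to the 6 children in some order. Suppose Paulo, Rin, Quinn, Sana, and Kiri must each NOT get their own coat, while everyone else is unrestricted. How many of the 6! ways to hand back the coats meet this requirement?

Inclusion-exclusion on the 5 forbidden self-matches:
Σ_{j=0}^{5} (-1)^j C(5,j)(6-j)!
= C(5,0)·6! - C(5,1)·5! + C(5,2)·4! - C(5,3)·3! + C(5,4)·2! - C(5,5)·1!
= 720 - 600 + 240 - 60 + 10 - 1
= 309

309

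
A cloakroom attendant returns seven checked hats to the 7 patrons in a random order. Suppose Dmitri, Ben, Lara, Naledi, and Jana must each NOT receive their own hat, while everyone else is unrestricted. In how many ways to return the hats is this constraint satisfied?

Let A_j be the event that the j-th constrained one is fixed. By inclusion-exclusion over the 5 events:
Σ_{j=0}^{5} (-1)^j C(5,j)(7-j)!
= C(5,0)·7! - C(5,1)·6! + C(5,2)·5! - C(5,3)·4! + C(5,4)·3! - C(5,5)·2!
= 5040 - 3600 + 1200 - 240 + 30 - 2
= 2428

2428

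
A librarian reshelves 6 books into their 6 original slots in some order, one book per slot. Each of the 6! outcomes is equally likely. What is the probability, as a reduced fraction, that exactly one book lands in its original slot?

Favorable outcomes: C(6,1)·!5 = 6·44 = 264.
Total outcomes: 6! = 720.
Probability = 264/720 = 11/30.

11/30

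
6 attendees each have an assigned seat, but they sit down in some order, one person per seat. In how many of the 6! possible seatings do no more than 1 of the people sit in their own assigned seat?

Sum C(6,i)·!(6-i) for i = 0..1:
  i=0: C(6,0)·!6 = 1·265 = 265
  i=1: C(6,1)·!5 = 6·44 = 264
Total = 529.

529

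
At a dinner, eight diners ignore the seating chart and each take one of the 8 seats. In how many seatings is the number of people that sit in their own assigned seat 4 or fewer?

40179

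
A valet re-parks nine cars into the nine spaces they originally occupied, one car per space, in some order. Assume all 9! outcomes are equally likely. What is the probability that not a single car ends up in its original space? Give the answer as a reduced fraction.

16687/45360

Favorable outcomes: !9 = 133496.
Total outcomes: 9! = 362880.
Probability = 133496/362880 = 16687/45360.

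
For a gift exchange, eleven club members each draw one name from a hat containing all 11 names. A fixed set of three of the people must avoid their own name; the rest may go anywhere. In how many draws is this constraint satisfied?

30078720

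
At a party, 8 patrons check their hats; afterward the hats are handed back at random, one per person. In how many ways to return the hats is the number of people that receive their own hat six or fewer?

40319

Sum C(8,i)·!(8-i) for i = 0..6:
  i=0: C(8,0)·!8 = 1·14833 = 14833
  i=1: C(8,1)·!7 = 8·1854 = 14832
  i=2: C(8,2)·!6 = 28·265 = 7420
  i=3: C(8,3)·!5 = 56·44 = 2464
  i=4: C(8,4)·!4 = 70·9 = 630
  i=5: C(8,5)·!3 = 56·2 = 112
  i=6: C(8,6)·!2 = 28·1 = 28
Total = 40319.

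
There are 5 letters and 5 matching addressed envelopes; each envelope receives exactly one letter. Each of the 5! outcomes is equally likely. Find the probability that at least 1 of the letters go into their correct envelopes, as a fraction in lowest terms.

Favorable outcomes: Σ_{i≥1} C(5,i)·!(5-i) = 5·9 + 10·2 + 10·1 + 5·0 + 1·1 = 76.
Total outcomes: 5! = 120.
Probability = 76/120 = 19/30.

19/30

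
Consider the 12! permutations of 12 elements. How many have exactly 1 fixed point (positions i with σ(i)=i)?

Pick the single fixed position: C(12,1) = 12 ways.
The other 11 form a derangement: !11 = 14684570.
Total: 12 × 14684570 = 176214840.

176214840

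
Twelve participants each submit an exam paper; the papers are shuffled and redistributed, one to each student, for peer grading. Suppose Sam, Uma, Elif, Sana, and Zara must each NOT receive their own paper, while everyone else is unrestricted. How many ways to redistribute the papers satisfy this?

312273360

Let A_j be the event that the j-th constrained one is fixed. By inclusion-exclusion over the 5 events:
Σ_{j=0}^{5} (-1)^j C(5,j)(12-j)!
= C(5,0)·12! - C(5,1)·11! + C(5,2)·10! - C(5,3)·9! + C(5,4)·8! - C(5,5)·7!
= 479001600 - 199584000 + 36288000 - 3628800 + 201600 - 5040
= 312273360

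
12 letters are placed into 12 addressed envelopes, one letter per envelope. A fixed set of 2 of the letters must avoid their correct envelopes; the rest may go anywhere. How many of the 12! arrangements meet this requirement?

402796800

Inclusion-exclusion on the 2 forbidden self-matches:
Σ_{j=0}^{2} (-1)^j C(2,j)(12-j)!
= C(2,0)·12! - C(2,1)·11! + C(2,2)·10!
= 479001600 - 79833600 + 3628800
= 402796800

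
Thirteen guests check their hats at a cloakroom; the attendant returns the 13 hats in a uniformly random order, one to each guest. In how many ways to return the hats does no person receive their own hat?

!13 is the nearest integer to 13!/e.
13! = 6227020800, and 6227020800/e ≈ 2290792932.07, so !13 = 2290792932.

2290792932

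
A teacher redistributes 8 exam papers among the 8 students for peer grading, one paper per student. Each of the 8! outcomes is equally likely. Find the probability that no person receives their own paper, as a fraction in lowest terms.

2119/5760

Favorable outcomes: !8 = 14833.
Total outcomes: 8! = 40320.
Probability = 14833/40320 = 2119/5760.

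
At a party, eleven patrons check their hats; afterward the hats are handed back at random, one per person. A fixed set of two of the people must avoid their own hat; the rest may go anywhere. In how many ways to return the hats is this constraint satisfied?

Let A_j be the event that the j-th constrained one is fixed. By inclusion-exclusion over the 2 events:
Σ_{j=0}^{2} (-1)^j C(2,j)(11-j)!
= C(2,0)·11! - C(2,1)·10! + C(2,2)·9!
= 39916800 - 7257600 + 362880
= 33022080

33022080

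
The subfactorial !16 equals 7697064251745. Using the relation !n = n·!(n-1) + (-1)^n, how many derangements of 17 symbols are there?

130850092279664

!17 = 17·7697064251745 - 1 = 130850092279664.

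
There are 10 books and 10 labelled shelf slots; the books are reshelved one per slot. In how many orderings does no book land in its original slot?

1334961

Recurrence: !10 = 9·(!9 + !8).
!10 = 9·(133496 + 14833) = 9·148329 = 1334961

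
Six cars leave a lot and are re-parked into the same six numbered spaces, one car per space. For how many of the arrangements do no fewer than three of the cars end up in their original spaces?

# with exactly i fixed is C(6,i)·!(6-i); sum over i=3..6:
  i=3: C(6,3)·!3 = 20·2 = 40
  i=4: C(6,4)·!2 = 15·1 = 15
  i=5: C(6,5)·!1 = 6·0 = 0
  i=6: C(6,6)·!0 = 1·1 = 1
Total = 56.

56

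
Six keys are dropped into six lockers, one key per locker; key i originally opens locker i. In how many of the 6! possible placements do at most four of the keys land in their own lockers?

# with exactly i fixed is C(6,i)·!(6-i); sum over i=0..4:
  i=0: C(6,0)·!6 = 1·265 = 265
  i=1: C(6,1)·!5 = 6·44 = 264
  i=2: C(6,2)·!4 = 15·9 = 135
  i=3: C(6,3)·!3 = 20·2 = 40
  i=4: C(6,4)·!2 = 15·1 = 15
Total = 719.

719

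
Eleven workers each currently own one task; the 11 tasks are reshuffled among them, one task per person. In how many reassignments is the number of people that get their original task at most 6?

39913444

Sum C(11,i)·!(11-i) for i = 0..6:
  i=0: C(11,0)·!11 = 1·14684570 = 14684570
  i=1: C(11,1)·!10 = 11·1334961 = 14684571
  i=2: C(11,2)·!9 = 55·133496 = 7342280
  i=3: C(11,3)·!8 = 165·14833 = 2447445
  i=4: C(11,4)·!7 = 330·1854 = 611820
  i=5: C(11,5)·!6 = 462·265 = 122430
  i=6: C(11,6)·!5 = 462·44 = 20328
Total = 39913444.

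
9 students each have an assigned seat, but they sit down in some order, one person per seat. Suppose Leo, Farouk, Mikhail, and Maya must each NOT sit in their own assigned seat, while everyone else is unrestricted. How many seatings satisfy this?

229080

Inclusion-exclusion on the 4 forbidden self-matches:
Σ_{j=0}^{4} (-1)^j C(4,j)(9-j)!
= C(4,0)·9! - C(4,1)·8! + C(4,2)·7! - C(4,3)·6! + C(4,4)·5!
= 362880 - 161280 + 30240 - 2880 + 120
= 229080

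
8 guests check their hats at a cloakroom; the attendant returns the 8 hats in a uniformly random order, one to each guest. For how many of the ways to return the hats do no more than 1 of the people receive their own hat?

Sum C(8,i)·!(8-i) for i = 0..1:
  i=0: C(8,0)·!8 = 1·14833 = 14833
  i=1: C(8,1)·!7 = 8·1854 = 14832
Total = 29665.

29665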